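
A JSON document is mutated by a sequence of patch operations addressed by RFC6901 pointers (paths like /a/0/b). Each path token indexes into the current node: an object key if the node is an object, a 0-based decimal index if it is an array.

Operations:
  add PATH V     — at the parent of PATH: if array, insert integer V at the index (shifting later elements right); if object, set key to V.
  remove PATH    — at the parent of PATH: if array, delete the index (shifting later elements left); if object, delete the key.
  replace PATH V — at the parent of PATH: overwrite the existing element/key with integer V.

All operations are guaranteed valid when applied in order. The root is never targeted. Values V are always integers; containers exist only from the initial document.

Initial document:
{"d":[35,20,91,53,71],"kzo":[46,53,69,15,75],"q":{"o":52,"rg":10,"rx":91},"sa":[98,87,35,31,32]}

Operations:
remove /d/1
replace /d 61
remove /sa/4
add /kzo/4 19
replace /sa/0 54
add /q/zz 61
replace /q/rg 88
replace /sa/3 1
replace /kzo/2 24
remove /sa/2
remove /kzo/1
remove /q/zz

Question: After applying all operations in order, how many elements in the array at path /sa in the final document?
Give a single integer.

Answer: 3

Derivation:
After op 1 (remove /d/1): {"d":[35,91,53,71],"kzo":[46,53,69,15,75],"q":{"o":52,"rg":10,"rx":91},"sa":[98,87,35,31,32]}
After op 2 (replace /d 61): {"d":61,"kzo":[46,53,69,15,75],"q":{"o":52,"rg":10,"rx":91},"sa":[98,87,35,31,32]}
After op 3 (remove /sa/4): {"d":61,"kzo":[46,53,69,15,75],"q":{"o":52,"rg":10,"rx":91},"sa":[98,87,35,31]}
After op 4 (add /kzo/4 19): {"d":61,"kzo":[46,53,69,15,19,75],"q":{"o":52,"rg":10,"rx":91},"sa":[98,87,35,31]}
After op 5 (replace /sa/0 54): {"d":61,"kzo":[46,53,69,15,19,75],"q":{"o":52,"rg":10,"rx":91},"sa":[54,87,35,31]}
After op 6 (add /q/zz 61): {"d":61,"kzo":[46,53,69,15,19,75],"q":{"o":52,"rg":10,"rx":91,"zz":61},"sa":[54,87,35,31]}
After op 7 (replace /q/rg 88): {"d":61,"kzo":[46,53,69,15,19,75],"q":{"o":52,"rg":88,"rx":91,"zz":61},"sa":[54,87,35,31]}
After op 8 (replace /sa/3 1): {"d":61,"kzo":[46,53,69,15,19,75],"q":{"o":52,"rg":88,"rx":91,"zz":61},"sa":[54,87,35,1]}
After op 9 (replace /kzo/2 24): {"d":61,"kzo":[46,53,24,15,19,75],"q":{"o":52,"rg":88,"rx":91,"zz":61},"sa":[54,87,35,1]}
After op 10 (remove /sa/2): {"d":61,"kzo":[46,53,24,15,19,75],"q":{"o":52,"rg":88,"rx":91,"zz":61},"sa":[54,87,1]}
After op 11 (remove /kzo/1): {"d":61,"kzo":[46,24,15,19,75],"q":{"o":52,"rg":88,"rx":91,"zz":61},"sa":[54,87,1]}
After op 12 (remove /q/zz): {"d":61,"kzo":[46,24,15,19,75],"q":{"o":52,"rg":88,"rx":91},"sa":[54,87,1]}
Size at path /sa: 3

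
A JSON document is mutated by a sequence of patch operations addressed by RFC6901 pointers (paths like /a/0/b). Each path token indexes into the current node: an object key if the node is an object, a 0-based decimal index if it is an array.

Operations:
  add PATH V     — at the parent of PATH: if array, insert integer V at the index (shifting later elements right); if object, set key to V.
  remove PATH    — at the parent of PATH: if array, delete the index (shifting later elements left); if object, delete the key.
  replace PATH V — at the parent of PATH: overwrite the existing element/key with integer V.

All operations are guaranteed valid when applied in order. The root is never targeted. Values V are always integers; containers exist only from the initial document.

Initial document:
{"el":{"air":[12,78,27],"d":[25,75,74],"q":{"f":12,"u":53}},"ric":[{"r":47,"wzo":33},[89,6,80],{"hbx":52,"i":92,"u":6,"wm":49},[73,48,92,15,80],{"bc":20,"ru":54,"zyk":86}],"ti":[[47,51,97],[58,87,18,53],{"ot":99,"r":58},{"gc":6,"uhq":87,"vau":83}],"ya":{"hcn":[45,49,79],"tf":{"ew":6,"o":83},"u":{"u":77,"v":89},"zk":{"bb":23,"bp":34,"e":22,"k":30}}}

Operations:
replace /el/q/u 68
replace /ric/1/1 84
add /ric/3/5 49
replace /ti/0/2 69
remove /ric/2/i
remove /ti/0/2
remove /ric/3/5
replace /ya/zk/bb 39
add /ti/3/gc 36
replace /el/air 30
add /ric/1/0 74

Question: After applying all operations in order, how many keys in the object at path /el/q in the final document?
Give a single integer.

After op 1 (replace /el/q/u 68): {"el":{"air":[12,78,27],"d":[25,75,74],"q":{"f":12,"u":68}},"ric":[{"r":47,"wzo":33},[89,6,80],{"hbx":52,"i":92,"u":6,"wm":49},[73,48,92,15,80],{"bc":20,"ru":54,"zyk":86}],"ti":[[47,51,97],[58,87,18,53],{"ot":99,"r":58},{"gc":6,"uhq":87,"vau":83}],"ya":{"hcn":[45,49,79],"tf":{"ew":6,"o":83},"u":{"u":77,"v":89},"zk":{"bb":23,"bp":34,"e":22,"k":30}}}
After op 2 (replace /ric/1/1 84): {"el":{"air":[12,78,27],"d":[25,75,74],"q":{"f":12,"u":68}},"ric":[{"r":47,"wzo":33},[89,84,80],{"hbx":52,"i":92,"u":6,"wm":49},[73,48,92,15,80],{"bc":20,"ru":54,"zyk":86}],"ti":[[47,51,97],[58,87,18,53],{"ot":99,"r":58},{"gc":6,"uhq":87,"vau":83}],"ya":{"hcn":[45,49,79],"tf":{"ew":6,"o":83},"u":{"u":77,"v":89},"zk":{"bb":23,"bp":34,"e":22,"k":30}}}
After op 3 (add /ric/3/5 49): {"el":{"air":[12,78,27],"d":[25,75,74],"q":{"f":12,"u":68}},"ric":[{"r":47,"wzo":33},[89,84,80],{"hbx":52,"i":92,"u":6,"wm":49},[73,48,92,15,80,49],{"bc":20,"ru":54,"zyk":86}],"ti":[[47,51,97],[58,87,18,53],{"ot":99,"r":58},{"gc":6,"uhq":87,"vau":83}],"ya":{"hcn":[45,49,79],"tf":{"ew":6,"o":83},"u":{"u":77,"v":89},"zk":{"bb":23,"bp":34,"e":22,"k":30}}}
After op 4 (replace /ti/0/2 69): {"el":{"air":[12,78,27],"d":[25,75,74],"q":{"f":12,"u":68}},"ric":[{"r":47,"wzo":33},[89,84,80],{"hbx":52,"i":92,"u":6,"wm":49},[73,48,92,15,80,49],{"bc":20,"ru":54,"zyk":86}],"ti":[[47,51,69],[58,87,18,53],{"ot":99,"r":58},{"gc":6,"uhq":87,"vau":83}],"ya":{"hcn":[45,49,79],"tf":{"ew":6,"o":83},"u":{"u":77,"v":89},"zk":{"bb":23,"bp":34,"e":22,"k":30}}}
After op 5 (remove /ric/2/i): {"el":{"air":[12,78,27],"d":[25,75,74],"q":{"f":12,"u":68}},"ric":[{"r":47,"wzo":33},[89,84,80],{"hbx":52,"u":6,"wm":49},[73,48,92,15,80,49],{"bc":20,"ru":54,"zyk":86}],"ti":[[47,51,69],[58,87,18,53],{"ot":99,"r":58},{"gc":6,"uhq":87,"vau":83}],"ya":{"hcn":[45,49,79],"tf":{"ew":6,"o":83},"u":{"u":77,"v":89},"zk":{"bb":23,"bp":34,"e":22,"k":30}}}
After op 6 (remove /ti/0/2): {"el":{"air":[12,78,27],"d":[25,75,74],"q":{"f":12,"u":68}},"ric":[{"r":47,"wzo":33},[89,84,80],{"hbx":52,"u":6,"wm":49},[73,48,92,15,80,49],{"bc":20,"ru":54,"zyk":86}],"ti":[[47,51],[58,87,18,53],{"ot":99,"r":58},{"gc":6,"uhq":87,"vau":83}],"ya":{"hcn":[45,49,79],"tf":{"ew":6,"o":83},"u":{"u":77,"v":89},"zk":{"bb":23,"bp":34,"e":22,"k":30}}}
After op 7 (remove /ric/3/5): {"el":{"air":[12,78,27],"d":[25,75,74],"q":{"f":12,"u":68}},"ric":[{"r":47,"wzo":33},[89,84,80],{"hbx":52,"u":6,"wm":49},[73,48,92,15,80],{"bc":20,"ru":54,"zyk":86}],"ti":[[47,51],[58,87,18,53],{"ot":99,"r":58},{"gc":6,"uhq":87,"vau":83}],"ya":{"hcn":[45,49,79],"tf":{"ew":6,"o":83},"u":{"u":77,"v":89},"zk":{"bb":23,"bp":34,"e":22,"k":30}}}
After op 8 (replace /ya/zk/bb 39): {"el":{"air":[12,78,27],"d":[25,75,74],"q":{"f":12,"u":68}},"ric":[{"r":47,"wzo":33},[89,84,80],{"hbx":52,"u":6,"wm":49},[73,48,92,15,80],{"bc":20,"ru":54,"zyk":86}],"ti":[[47,51],[58,87,18,53],{"ot":99,"r":58},{"gc":6,"uhq":87,"vau":83}],"ya":{"hcn":[45,49,79],"tf":{"ew":6,"o":83},"u":{"u":77,"v":89},"zk":{"bb":39,"bp":34,"e":22,"k":30}}}
After op 9 (add /ti/3/gc 36): {"el":{"air":[12,78,27],"d":[25,75,74],"q":{"f":12,"u":68}},"ric":[{"r":47,"wzo":33},[89,84,80],{"hbx":52,"u":6,"wm":49},[73,48,92,15,80],{"bc":20,"ru":54,"zyk":86}],"ti":[[47,51],[58,87,18,53],{"ot":99,"r":58},{"gc":36,"uhq":87,"vau":83}],"ya":{"hcn":[45,49,79],"tf":{"ew":6,"o":83},"u":{"u":77,"v":89},"zk":{"bb":39,"bp":34,"e":22,"k":30}}}
After op 10 (replace /el/air 30): {"el":{"air":30,"d":[25,75,74],"q":{"f":12,"u":68}},"ric":[{"r":47,"wzo":33},[89,84,80],{"hbx":52,"u":6,"wm":49},[73,48,92,15,80],{"bc":20,"ru":54,"zyk":86}],"ti":[[47,51],[58,87,18,53],{"ot":99,"r":58},{"gc":36,"uhq":87,"vau":83}],"ya":{"hcn":[45,49,79],"tf":{"ew":6,"o":83},"u":{"u":77,"v":89},"zk":{"bb":39,"bp":34,"e":22,"k":30}}}
After op 11 (add /ric/1/0 74): {"el":{"air":30,"d":[25,75,74],"q":{"f":12,"u":68}},"ric":[{"r":47,"wzo":33},[74,89,84,80],{"hbx":52,"u":6,"wm":49},[73,48,92,15,80],{"bc":20,"ru":54,"zyk":86}],"ti":[[47,51],[58,87,18,53],{"ot":99,"r":58},{"gc":36,"uhq":87,"vau":83}],"ya":{"hcn":[45,49,79],"tf":{"ew":6,"o":83},"u":{"u":77,"v":89},"zk":{"bb":39,"bp":34,"e":22,"k":30}}}
Size at path /el/q: 2

Answer: 2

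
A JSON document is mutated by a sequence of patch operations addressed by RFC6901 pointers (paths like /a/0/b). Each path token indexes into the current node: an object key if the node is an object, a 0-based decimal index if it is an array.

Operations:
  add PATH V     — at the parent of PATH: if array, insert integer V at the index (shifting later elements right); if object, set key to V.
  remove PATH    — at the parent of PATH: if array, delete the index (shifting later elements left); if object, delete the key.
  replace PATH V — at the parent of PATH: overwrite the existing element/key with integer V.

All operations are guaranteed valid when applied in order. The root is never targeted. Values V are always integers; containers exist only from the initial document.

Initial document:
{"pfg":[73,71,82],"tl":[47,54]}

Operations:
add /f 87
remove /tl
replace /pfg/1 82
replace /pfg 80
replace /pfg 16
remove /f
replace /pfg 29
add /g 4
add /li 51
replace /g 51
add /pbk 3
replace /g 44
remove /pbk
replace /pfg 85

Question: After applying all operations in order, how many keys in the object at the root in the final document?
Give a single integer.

Answer: 3

Derivation:
After op 1 (add /f 87): {"f":87,"pfg":[73,71,82],"tl":[47,54]}
After op 2 (remove /tl): {"f":87,"pfg":[73,71,82]}
After op 3 (replace /pfg/1 82): {"f":87,"pfg":[73,82,82]}
After op 4 (replace /pfg 80): {"f":87,"pfg":80}
After op 5 (replace /pfg 16): {"f":87,"pfg":16}
After op 6 (remove /f): {"pfg":16}
After op 7 (replace /pfg 29): {"pfg":29}
After op 8 (add /g 4): {"g":4,"pfg":29}
After op 9 (add /li 51): {"g":4,"li":51,"pfg":29}
After op 10 (replace /g 51): {"g":51,"li":51,"pfg":29}
After op 11 (add /pbk 3): {"g":51,"li":51,"pbk":3,"pfg":29}
After op 12 (replace /g 44): {"g":44,"li":51,"pbk":3,"pfg":29}
After op 13 (remove /pbk): {"g":44,"li":51,"pfg":29}
After op 14 (replace /pfg 85): {"g":44,"li":51,"pfg":85}
Size at the root: 3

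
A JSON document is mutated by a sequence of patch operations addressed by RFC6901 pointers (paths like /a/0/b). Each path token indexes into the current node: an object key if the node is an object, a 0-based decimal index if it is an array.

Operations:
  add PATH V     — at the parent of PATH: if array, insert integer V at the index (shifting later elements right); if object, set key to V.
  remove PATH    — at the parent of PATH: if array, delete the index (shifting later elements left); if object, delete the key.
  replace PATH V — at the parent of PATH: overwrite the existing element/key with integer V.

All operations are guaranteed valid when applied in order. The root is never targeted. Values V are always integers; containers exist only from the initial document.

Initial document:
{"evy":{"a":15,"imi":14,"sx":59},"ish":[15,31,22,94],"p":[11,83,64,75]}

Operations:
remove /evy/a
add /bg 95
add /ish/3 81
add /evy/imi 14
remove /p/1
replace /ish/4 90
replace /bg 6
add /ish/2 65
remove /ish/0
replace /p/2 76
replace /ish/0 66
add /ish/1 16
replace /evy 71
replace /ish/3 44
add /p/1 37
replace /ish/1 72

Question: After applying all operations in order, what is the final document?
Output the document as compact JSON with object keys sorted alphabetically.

After op 1 (remove /evy/a): {"evy":{"imi":14,"sx":59},"ish":[15,31,22,94],"p":[11,83,64,75]}
After op 2 (add /bg 95): {"bg":95,"evy":{"imi":14,"sx":59},"ish":[15,31,22,94],"p":[11,83,64,75]}
After op 3 (add /ish/3 81): {"bg":95,"evy":{"imi":14,"sx":59},"ish":[15,31,22,81,94],"p":[11,83,64,75]}
After op 4 (add /evy/imi 14): {"bg":95,"evy":{"imi":14,"sx":59},"ish":[15,31,22,81,94],"p":[11,83,64,75]}
After op 5 (remove /p/1): {"bg":95,"evy":{"imi":14,"sx":59},"ish":[15,31,22,81,94],"p":[11,64,75]}
After op 6 (replace /ish/4 90): {"bg":95,"evy":{"imi":14,"sx":59},"ish":[15,31,22,81,90],"p":[11,64,75]}
After op 7 (replace /bg 6): {"bg":6,"evy":{"imi":14,"sx":59},"ish":[15,31,22,81,90],"p":[11,64,75]}
After op 8 (add /ish/2 65): {"bg":6,"evy":{"imi":14,"sx":59},"ish":[15,31,65,22,81,90],"p":[11,64,75]}
After op 9 (remove /ish/0): {"bg":6,"evy":{"imi":14,"sx":59},"ish":[31,65,22,81,90],"p":[11,64,75]}
After op 10 (replace /p/2 76): {"bg":6,"evy":{"imi":14,"sx":59},"ish":[31,65,22,81,90],"p":[11,64,76]}
After op 11 (replace /ish/0 66): {"bg":6,"evy":{"imi":14,"sx":59},"ish":[66,65,22,81,90],"p":[11,64,76]}
After op 12 (add /ish/1 16): {"bg":6,"evy":{"imi":14,"sx":59},"ish":[66,16,65,22,81,90],"p":[11,64,76]}
After op 13 (replace /evy 71): {"bg":6,"evy":71,"ish":[66,16,65,22,81,90],"p":[11,64,76]}
After op 14 (replace /ish/3 44): {"bg":6,"evy":71,"ish":[66,16,65,44,81,90],"p":[11,64,76]}
After op 15 (add /p/1 37): {"bg":6,"evy":71,"ish":[66,16,65,44,81,90],"p":[11,37,64,76]}
After op 16 (replace /ish/1 72): {"bg":6,"evy":71,"ish":[66,72,65,44,81,90],"p":[11,37,64,76]}

Answer: {"bg":6,"evy":71,"ish":[66,72,65,44,81,90],"p":[11,37,64,76]}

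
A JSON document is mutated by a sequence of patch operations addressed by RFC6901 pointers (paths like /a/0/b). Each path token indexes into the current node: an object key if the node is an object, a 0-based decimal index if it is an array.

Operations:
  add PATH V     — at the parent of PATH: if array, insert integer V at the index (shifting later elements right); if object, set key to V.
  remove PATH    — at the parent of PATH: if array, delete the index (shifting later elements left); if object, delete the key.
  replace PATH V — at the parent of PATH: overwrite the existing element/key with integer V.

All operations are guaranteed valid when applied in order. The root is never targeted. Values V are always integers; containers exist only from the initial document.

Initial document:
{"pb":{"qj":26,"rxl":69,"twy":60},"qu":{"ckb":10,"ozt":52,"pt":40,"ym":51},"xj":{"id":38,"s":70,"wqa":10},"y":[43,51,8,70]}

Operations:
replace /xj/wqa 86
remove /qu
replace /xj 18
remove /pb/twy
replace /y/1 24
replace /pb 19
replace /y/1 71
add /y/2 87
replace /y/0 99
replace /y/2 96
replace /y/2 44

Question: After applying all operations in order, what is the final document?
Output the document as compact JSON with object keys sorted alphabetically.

After op 1 (replace /xj/wqa 86): {"pb":{"qj":26,"rxl":69,"twy":60},"qu":{"ckb":10,"ozt":52,"pt":40,"ym":51},"xj":{"id":38,"s":70,"wqa":86},"y":[43,51,8,70]}
After op 2 (remove /qu): {"pb":{"qj":26,"rxl":69,"twy":60},"xj":{"id":38,"s":70,"wqa":86},"y":[43,51,8,70]}
After op 3 (replace /xj 18): {"pb":{"qj":26,"rxl":69,"twy":60},"xj":18,"y":[43,51,8,70]}
After op 4 (remove /pb/twy): {"pb":{"qj":26,"rxl":69},"xj":18,"y":[43,51,8,70]}
After op 5 (replace /y/1 24): {"pb":{"qj":26,"rxl":69},"xj":18,"y":[43,24,8,70]}
After op 6 (replace /pb 19): {"pb":19,"xj":18,"y":[43,24,8,70]}
After op 7 (replace /y/1 71): {"pb":19,"xj":18,"y":[43,71,8,70]}
After op 8 (add /y/2 87): {"pb":19,"xj":18,"y":[43,71,87,8,70]}
After op 9 (replace /y/0 99): {"pb":19,"xj":18,"y":[99,71,87,8,70]}
After op 10 (replace /y/2 96): {"pb":19,"xj":18,"y":[99,71,96,8,70]}
After op 11 (replace /y/2 44): {"pb":19,"xj":18,"y":[99,71,44,8,70]}

Answer: {"pb":19,"xj":18,"y":[99,71,44,8,70]}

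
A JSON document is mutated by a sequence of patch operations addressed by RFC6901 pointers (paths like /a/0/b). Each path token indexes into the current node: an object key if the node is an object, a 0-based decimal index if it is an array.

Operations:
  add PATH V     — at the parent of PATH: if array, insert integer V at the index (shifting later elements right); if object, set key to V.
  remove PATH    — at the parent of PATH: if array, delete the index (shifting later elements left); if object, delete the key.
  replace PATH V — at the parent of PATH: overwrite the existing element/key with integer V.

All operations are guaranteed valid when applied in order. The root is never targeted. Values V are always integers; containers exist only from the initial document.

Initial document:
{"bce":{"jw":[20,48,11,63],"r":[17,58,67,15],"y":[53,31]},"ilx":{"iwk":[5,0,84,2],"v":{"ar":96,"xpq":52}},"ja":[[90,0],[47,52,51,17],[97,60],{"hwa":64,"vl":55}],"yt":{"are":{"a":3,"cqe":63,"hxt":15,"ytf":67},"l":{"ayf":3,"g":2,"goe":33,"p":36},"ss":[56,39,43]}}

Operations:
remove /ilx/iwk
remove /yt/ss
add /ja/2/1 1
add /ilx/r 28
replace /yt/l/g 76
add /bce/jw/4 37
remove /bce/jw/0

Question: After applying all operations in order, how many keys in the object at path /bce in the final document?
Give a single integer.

After op 1 (remove /ilx/iwk): {"bce":{"jw":[20,48,11,63],"r":[17,58,67,15],"y":[53,31]},"ilx":{"v":{"ar":96,"xpq":52}},"ja":[[90,0],[47,52,51,17],[97,60],{"hwa":64,"vl":55}],"yt":{"are":{"a":3,"cqe":63,"hxt":15,"ytf":67},"l":{"ayf":3,"g":2,"goe":33,"p":36},"ss":[56,39,43]}}
After op 2 (remove /yt/ss): {"bce":{"jw":[20,48,11,63],"r":[17,58,67,15],"y":[53,31]},"ilx":{"v":{"ar":96,"xpq":52}},"ja":[[90,0],[47,52,51,17],[97,60],{"hwa":64,"vl":55}],"yt":{"are":{"a":3,"cqe":63,"hxt":15,"ytf":67},"l":{"ayf":3,"g":2,"goe":33,"p":36}}}
After op 3 (add /ja/2/1 1): {"bce":{"jw":[20,48,11,63],"r":[17,58,67,15],"y":[53,31]},"ilx":{"v":{"ar":96,"xpq":52}},"ja":[[90,0],[47,52,51,17],[97,1,60],{"hwa":64,"vl":55}],"yt":{"are":{"a":3,"cqe":63,"hxt":15,"ytf":67},"l":{"ayf":3,"g":2,"goe":33,"p":36}}}
After op 4 (add /ilx/r 28): {"bce":{"jw":[20,48,11,63],"r":[17,58,67,15],"y":[53,31]},"ilx":{"r":28,"v":{"ar":96,"xpq":52}},"ja":[[90,0],[47,52,51,17],[97,1,60],{"hwa":64,"vl":55}],"yt":{"are":{"a":3,"cqe":63,"hxt":15,"ytf":67},"l":{"ayf":3,"g":2,"goe":33,"p":36}}}
After op 5 (replace /yt/l/g 76): {"bce":{"jw":[20,48,11,63],"r":[17,58,67,15],"y":[53,31]},"ilx":{"r":28,"v":{"ar":96,"xpq":52}},"ja":[[90,0],[47,52,51,17],[97,1,60],{"hwa":64,"vl":55}],"yt":{"are":{"a":3,"cqe":63,"hxt":15,"ytf":67},"l":{"ayf":3,"g":76,"goe":33,"p":36}}}
After op 6 (add /bce/jw/4 37): {"bce":{"jw":[20,48,11,63,37],"r":[17,58,67,15],"y":[53,31]},"ilx":{"r":28,"v":{"ar":96,"xpq":52}},"ja":[[90,0],[47,52,51,17],[97,1,60],{"hwa":64,"vl":55}],"yt":{"are":{"a":3,"cqe":63,"hxt":15,"ytf":67},"l":{"ayf":3,"g":76,"goe":33,"p":36}}}
After op 7 (remove /bce/jw/0): {"bce":{"jw":[48,11,63,37],"r":[17,58,67,15],"y":[53,31]},"ilx":{"r":28,"v":{"ar":96,"xpq":52}},"ja":[[90,0],[47,52,51,17],[97,1,60],{"hwa":64,"vl":55}],"yt":{"are":{"a":3,"cqe":63,"hxt":15,"ytf":67},"l":{"ayf":3,"g":76,"goe":33,"p":36}}}
Size at path /bce: 3

Answer: 3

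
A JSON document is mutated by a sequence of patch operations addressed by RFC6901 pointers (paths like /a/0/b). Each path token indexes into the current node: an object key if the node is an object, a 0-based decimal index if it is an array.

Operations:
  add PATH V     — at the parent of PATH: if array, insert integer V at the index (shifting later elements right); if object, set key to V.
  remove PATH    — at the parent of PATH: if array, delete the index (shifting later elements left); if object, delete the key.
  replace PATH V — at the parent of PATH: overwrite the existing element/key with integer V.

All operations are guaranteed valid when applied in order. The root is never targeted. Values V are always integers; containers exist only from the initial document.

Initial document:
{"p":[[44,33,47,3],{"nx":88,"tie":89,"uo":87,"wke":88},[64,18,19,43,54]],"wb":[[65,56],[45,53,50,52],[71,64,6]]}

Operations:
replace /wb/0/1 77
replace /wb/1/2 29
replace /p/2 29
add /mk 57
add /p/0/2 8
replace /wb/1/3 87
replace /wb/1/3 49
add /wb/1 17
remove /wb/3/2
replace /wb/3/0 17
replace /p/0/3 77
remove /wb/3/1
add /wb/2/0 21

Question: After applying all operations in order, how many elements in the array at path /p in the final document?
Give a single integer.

After op 1 (replace /wb/0/1 77): {"p":[[44,33,47,3],{"nx":88,"tie":89,"uo":87,"wke":88},[64,18,19,43,54]],"wb":[[65,77],[45,53,50,52],[71,64,6]]}
After op 2 (replace /wb/1/2 29): {"p":[[44,33,47,3],{"nx":88,"tie":89,"uo":87,"wke":88},[64,18,19,43,54]],"wb":[[65,77],[45,53,29,52],[71,64,6]]}
After op 3 (replace /p/2 29): {"p":[[44,33,47,3],{"nx":88,"tie":89,"uo":87,"wke":88},29],"wb":[[65,77],[45,53,29,52],[71,64,6]]}
After op 4 (add /mk 57): {"mk":57,"p":[[44,33,47,3],{"nx":88,"tie":89,"uo":87,"wke":88},29],"wb":[[65,77],[45,53,29,52],[71,64,6]]}
After op 5 (add /p/0/2 8): {"mk":57,"p":[[44,33,8,47,3],{"nx":88,"tie":89,"uo":87,"wke":88},29],"wb":[[65,77],[45,53,29,52],[71,64,6]]}
After op 6 (replace /wb/1/3 87): {"mk":57,"p":[[44,33,8,47,3],{"nx":88,"tie":89,"uo":87,"wke":88},29],"wb":[[65,77],[45,53,29,87],[71,64,6]]}
After op 7 (replace /wb/1/3 49): {"mk":57,"p":[[44,33,8,47,3],{"nx":88,"tie":89,"uo":87,"wke":88},29],"wb":[[65,77],[45,53,29,49],[71,64,6]]}
After op 8 (add /wb/1 17): {"mk":57,"p":[[44,33,8,47,3],{"nx":88,"tie":89,"uo":87,"wke":88},29],"wb":[[65,77],17,[45,53,29,49],[71,64,6]]}
After op 9 (remove /wb/3/2): {"mk":57,"p":[[44,33,8,47,3],{"nx":88,"tie":89,"uo":87,"wke":88},29],"wb":[[65,77],17,[45,53,29,49],[71,64]]}
After op 10 (replace /wb/3/0 17): {"mk":57,"p":[[44,33,8,47,3],{"nx":88,"tie":89,"uo":87,"wke":88},29],"wb":[[65,77],17,[45,53,29,49],[17,64]]}
After op 11 (replace /p/0/3 77): {"mk":57,"p":[[44,33,8,77,3],{"nx":88,"tie":89,"uo":87,"wke":88},29],"wb":[[65,77],17,[45,53,29,49],[17,64]]}
After op 12 (remove /wb/3/1): {"mk":57,"p":[[44,33,8,77,3],{"nx":88,"tie":89,"uo":87,"wke":88},29],"wb":[[65,77],17,[45,53,29,49],[17]]}
After op 13 (add /wb/2/0 21): {"mk":57,"p":[[44,33,8,77,3],{"nx":88,"tie":89,"uo":87,"wke":88},29],"wb":[[65,77],17,[21,45,53,29,49],[17]]}
Size at path /p: 3

Answer: 3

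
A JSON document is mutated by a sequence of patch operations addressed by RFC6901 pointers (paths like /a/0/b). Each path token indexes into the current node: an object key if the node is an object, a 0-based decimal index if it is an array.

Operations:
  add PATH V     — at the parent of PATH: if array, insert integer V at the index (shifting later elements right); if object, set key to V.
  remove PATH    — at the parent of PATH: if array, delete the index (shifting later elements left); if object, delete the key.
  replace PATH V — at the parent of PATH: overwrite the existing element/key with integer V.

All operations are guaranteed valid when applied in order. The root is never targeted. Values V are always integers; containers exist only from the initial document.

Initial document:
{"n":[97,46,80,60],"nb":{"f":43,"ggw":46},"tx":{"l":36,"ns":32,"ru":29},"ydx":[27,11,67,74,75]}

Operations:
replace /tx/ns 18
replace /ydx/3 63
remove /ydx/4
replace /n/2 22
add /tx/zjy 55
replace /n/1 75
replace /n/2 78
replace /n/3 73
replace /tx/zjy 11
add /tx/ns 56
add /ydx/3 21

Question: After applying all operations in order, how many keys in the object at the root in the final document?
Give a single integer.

After op 1 (replace /tx/ns 18): {"n":[97,46,80,60],"nb":{"f":43,"ggw":46},"tx":{"l":36,"ns":18,"ru":29},"ydx":[27,11,67,74,75]}
After op 2 (replace /ydx/3 63): {"n":[97,46,80,60],"nb":{"f":43,"ggw":46},"tx":{"l":36,"ns":18,"ru":29},"ydx":[27,11,67,63,75]}
After op 3 (remove /ydx/4): {"n":[97,46,80,60],"nb":{"f":43,"ggw":46},"tx":{"l":36,"ns":18,"ru":29},"ydx":[27,11,67,63]}
After op 4 (replace /n/2 22): {"n":[97,46,22,60],"nb":{"f":43,"ggw":46},"tx":{"l":36,"ns":18,"ru":29},"ydx":[27,11,67,63]}
After op 5 (add /tx/zjy 55): {"n":[97,46,22,60],"nb":{"f":43,"ggw":46},"tx":{"l":36,"ns":18,"ru":29,"zjy":55},"ydx":[27,11,67,63]}
After op 6 (replace /n/1 75): {"n":[97,75,22,60],"nb":{"f":43,"ggw":46},"tx":{"l":36,"ns":18,"ru":29,"zjy":55},"ydx":[27,11,67,63]}
After op 7 (replace /n/2 78): {"n":[97,75,78,60],"nb":{"f":43,"ggw":46},"tx":{"l":36,"ns":18,"ru":29,"zjy":55},"ydx":[27,11,67,63]}
After op 8 (replace /n/3 73): {"n":[97,75,78,73],"nb":{"f":43,"ggw":46},"tx":{"l":36,"ns":18,"ru":29,"zjy":55},"ydx":[27,11,67,63]}
After op 9 (replace /tx/zjy 11): {"n":[97,75,78,73],"nb":{"f":43,"ggw":46},"tx":{"l":36,"ns":18,"ru":29,"zjy":11},"ydx":[27,11,67,63]}
After op 10 (add /tx/ns 56): {"n":[97,75,78,73],"nb":{"f":43,"ggw":46},"tx":{"l":36,"ns":56,"ru":29,"zjy":11},"ydx":[27,11,67,63]}
After op 11 (add /ydx/3 21): {"n":[97,75,78,73],"nb":{"f":43,"ggw":46},"tx":{"l":36,"ns":56,"ru":29,"zjy":11},"ydx":[27,11,67,21,63]}
Size at the root: 4

Answer: 4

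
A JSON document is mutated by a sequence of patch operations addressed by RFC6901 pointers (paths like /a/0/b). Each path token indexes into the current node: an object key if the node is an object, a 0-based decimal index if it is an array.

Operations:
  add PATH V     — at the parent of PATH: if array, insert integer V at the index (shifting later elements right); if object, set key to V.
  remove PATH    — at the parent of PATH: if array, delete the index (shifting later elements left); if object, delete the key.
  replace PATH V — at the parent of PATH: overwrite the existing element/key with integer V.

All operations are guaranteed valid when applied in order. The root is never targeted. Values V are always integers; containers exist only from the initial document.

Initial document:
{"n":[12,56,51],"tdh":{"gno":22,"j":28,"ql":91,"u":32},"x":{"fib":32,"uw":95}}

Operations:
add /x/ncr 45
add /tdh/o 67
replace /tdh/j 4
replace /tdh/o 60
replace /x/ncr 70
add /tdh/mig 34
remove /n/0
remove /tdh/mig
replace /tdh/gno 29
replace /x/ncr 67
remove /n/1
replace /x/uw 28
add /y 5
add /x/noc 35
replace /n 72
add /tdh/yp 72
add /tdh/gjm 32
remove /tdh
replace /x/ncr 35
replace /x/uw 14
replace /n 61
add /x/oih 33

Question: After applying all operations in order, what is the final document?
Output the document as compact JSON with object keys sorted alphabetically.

After op 1 (add /x/ncr 45): {"n":[12,56,51],"tdh":{"gno":22,"j":28,"ql":91,"u":32},"x":{"fib":32,"ncr":45,"uw":95}}
After op 2 (add /tdh/o 67): {"n":[12,56,51],"tdh":{"gno":22,"j":28,"o":67,"ql":91,"u":32},"x":{"fib":32,"ncr":45,"uw":95}}
After op 3 (replace /tdh/j 4): {"n":[12,56,51],"tdh":{"gno":22,"j":4,"o":67,"ql":91,"u":32},"x":{"fib":32,"ncr":45,"uw":95}}
After op 4 (replace /tdh/o 60): {"n":[12,56,51],"tdh":{"gno":22,"j":4,"o":60,"ql":91,"u":32},"x":{"fib":32,"ncr":45,"uw":95}}
After op 5 (replace /x/ncr 70): {"n":[12,56,51],"tdh":{"gno":22,"j":4,"o":60,"ql":91,"u":32},"x":{"fib":32,"ncr":70,"uw":95}}
After op 6 (add /tdh/mig 34): {"n":[12,56,51],"tdh":{"gno":22,"j":4,"mig":34,"o":60,"ql":91,"u":32},"x":{"fib":32,"ncr":70,"uw":95}}
After op 7 (remove /n/0): {"n":[56,51],"tdh":{"gno":22,"j":4,"mig":34,"o":60,"ql":91,"u":32},"x":{"fib":32,"ncr":70,"uw":95}}
After op 8 (remove /tdh/mig): {"n":[56,51],"tdh":{"gno":22,"j":4,"o":60,"ql":91,"u":32},"x":{"fib":32,"ncr":70,"uw":95}}
After op 9 (replace /tdh/gno 29): {"n":[56,51],"tdh":{"gno":29,"j":4,"o":60,"ql":91,"u":32},"x":{"fib":32,"ncr":70,"uw":95}}
After op 10 (replace /x/ncr 67): {"n":[56,51],"tdh":{"gno":29,"j":4,"o":60,"ql":91,"u":32},"x":{"fib":32,"ncr":67,"uw":95}}
After op 11 (remove /n/1): {"n":[56],"tdh":{"gno":29,"j":4,"o":60,"ql":91,"u":32},"x":{"fib":32,"ncr":67,"uw":95}}
After op 12 (replace /x/uw 28): {"n":[56],"tdh":{"gno":29,"j":4,"o":60,"ql":91,"u":32},"x":{"fib":32,"ncr":67,"uw":28}}
After op 13 (add /y 5): {"n":[56],"tdh":{"gno":29,"j":4,"o":60,"ql":91,"u":32},"x":{"fib":32,"ncr":67,"uw":28},"y":5}
After op 14 (add /x/noc 35): {"n":[56],"tdh":{"gno":29,"j":4,"o":60,"ql":91,"u":32},"x":{"fib":32,"ncr":67,"noc":35,"uw":28},"y":5}
After op 15 (replace /n 72): {"n":72,"tdh":{"gno":29,"j":4,"o":60,"ql":91,"u":32},"x":{"fib":32,"ncr":67,"noc":35,"uw":28},"y":5}
After op 16 (add /tdh/yp 72): {"n":72,"tdh":{"gno":29,"j":4,"o":60,"ql":91,"u":32,"yp":72},"x":{"fib":32,"ncr":67,"noc":35,"uw":28},"y":5}
After op 17 (add /tdh/gjm 32): {"n":72,"tdh":{"gjm":32,"gno":29,"j":4,"o":60,"ql":91,"u":32,"yp":72},"x":{"fib":32,"ncr":67,"noc":35,"uw":28},"y":5}
After op 18 (remove /tdh): {"n":72,"x":{"fib":32,"ncr":67,"noc":35,"uw":28},"y":5}
After op 19 (replace /x/ncr 35): {"n":72,"x":{"fib":32,"ncr":35,"noc":35,"uw":28},"y":5}
After op 20 (replace /x/uw 14): {"n":72,"x":{"fib":32,"ncr":35,"noc":35,"uw":14},"y":5}
After op 21 (replace /n 61): {"n":61,"x":{"fib":32,"ncr":35,"noc":35,"uw":14},"y":5}
After op 22 (add /x/oih 33): {"n":61,"x":{"fib":32,"ncr":35,"noc":35,"oih":33,"uw":14},"y":5}

Answer: {"n":61,"x":{"fib":32,"ncr":35,"noc":35,"oih":33,"uw":14},"y":5}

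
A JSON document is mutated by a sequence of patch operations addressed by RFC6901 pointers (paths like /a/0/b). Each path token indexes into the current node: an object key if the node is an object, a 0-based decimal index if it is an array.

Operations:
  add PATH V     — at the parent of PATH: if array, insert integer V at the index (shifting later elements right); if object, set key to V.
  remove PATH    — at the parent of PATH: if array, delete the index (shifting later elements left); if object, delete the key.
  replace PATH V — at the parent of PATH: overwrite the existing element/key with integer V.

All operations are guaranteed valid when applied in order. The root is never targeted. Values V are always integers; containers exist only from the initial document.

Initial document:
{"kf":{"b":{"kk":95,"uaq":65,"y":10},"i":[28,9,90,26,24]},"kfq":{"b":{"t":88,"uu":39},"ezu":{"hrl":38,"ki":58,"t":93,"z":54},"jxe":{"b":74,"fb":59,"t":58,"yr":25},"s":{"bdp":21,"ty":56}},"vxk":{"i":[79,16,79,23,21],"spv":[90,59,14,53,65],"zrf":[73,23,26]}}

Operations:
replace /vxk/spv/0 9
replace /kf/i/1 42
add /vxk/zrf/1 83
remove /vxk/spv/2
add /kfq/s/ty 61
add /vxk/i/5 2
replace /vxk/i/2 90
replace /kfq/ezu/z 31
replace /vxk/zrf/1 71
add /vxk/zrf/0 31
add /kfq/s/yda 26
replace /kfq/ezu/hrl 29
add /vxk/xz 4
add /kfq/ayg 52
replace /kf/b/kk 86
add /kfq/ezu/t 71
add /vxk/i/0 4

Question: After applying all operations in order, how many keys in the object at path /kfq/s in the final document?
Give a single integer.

Answer: 3

Derivation:
After op 1 (replace /vxk/spv/0 9): {"kf":{"b":{"kk":95,"uaq":65,"y":10},"i":[28,9,90,26,24]},"kfq":{"b":{"t":88,"uu":39},"ezu":{"hrl":38,"ki":58,"t":93,"z":54},"jxe":{"b":74,"fb":59,"t":58,"yr":25},"s":{"bdp":21,"ty":56}},"vxk":{"i":[79,16,79,23,21],"spv":[9,59,14,53,65],"zrf":[73,23,26]}}
After op 2 (replace /kf/i/1 42): {"kf":{"b":{"kk":95,"uaq":65,"y":10},"i":[28,42,90,26,24]},"kfq":{"b":{"t":88,"uu":39},"ezu":{"hrl":38,"ki":58,"t":93,"z":54},"jxe":{"b":74,"fb":59,"t":58,"yr":25},"s":{"bdp":21,"ty":56}},"vxk":{"i":[79,16,79,23,21],"spv":[9,59,14,53,65],"zrf":[73,23,26]}}
After op 3 (add /vxk/zrf/1 83): {"kf":{"b":{"kk":95,"uaq":65,"y":10},"i":[28,42,90,26,24]},"kfq":{"b":{"t":88,"uu":39},"ezu":{"hrl":38,"ki":58,"t":93,"z":54},"jxe":{"b":74,"fb":59,"t":58,"yr":25},"s":{"bdp":21,"ty":56}},"vxk":{"i":[79,16,79,23,21],"spv":[9,59,14,53,65],"zrf":[73,83,23,26]}}
After op 4 (remove /vxk/spv/2): {"kf":{"b":{"kk":95,"uaq":65,"y":10},"i":[28,42,90,26,24]},"kfq":{"b":{"t":88,"uu":39},"ezu":{"hrl":38,"ki":58,"t":93,"z":54},"jxe":{"b":74,"fb":59,"t":58,"yr":25},"s":{"bdp":21,"ty":56}},"vxk":{"i":[79,16,79,23,21],"spv":[9,59,53,65],"zrf":[73,83,23,26]}}
After op 5 (add /kfq/s/ty 61): {"kf":{"b":{"kk":95,"uaq":65,"y":10},"i":[28,42,90,26,24]},"kfq":{"b":{"t":88,"uu":39},"ezu":{"hrl":38,"ki":58,"t":93,"z":54},"jxe":{"b":74,"fb":59,"t":58,"yr":25},"s":{"bdp":21,"ty":61}},"vxk":{"i":[79,16,79,23,21],"spv":[9,59,53,65],"zrf":[73,83,23,26]}}
After op 6 (add /vxk/i/5 2): {"kf":{"b":{"kk":95,"uaq":65,"y":10},"i":[28,42,90,26,24]},"kfq":{"b":{"t":88,"uu":39},"ezu":{"hrl":38,"ki":58,"t":93,"z":54},"jxe":{"b":74,"fb":59,"t":58,"yr":25},"s":{"bdp":21,"ty":61}},"vxk":{"i":[79,16,79,23,21,2],"spv":[9,59,53,65],"zrf":[73,83,23,26]}}
After op 7 (replace /vxk/i/2 90): {"kf":{"b":{"kk":95,"uaq":65,"y":10},"i":[28,42,90,26,24]},"kfq":{"b":{"t":88,"uu":39},"ezu":{"hrl":38,"ki":58,"t":93,"z":54},"jxe":{"b":74,"fb":59,"t":58,"yr":25},"s":{"bdp":21,"ty":61}},"vxk":{"i":[79,16,90,23,21,2],"spv":[9,59,53,65],"zrf":[73,83,23,26]}}
After op 8 (replace /kfq/ezu/z 31): {"kf":{"b":{"kk":95,"uaq":65,"y":10},"i":[28,42,90,26,24]},"kfq":{"b":{"t":88,"uu":39},"ezu":{"hrl":38,"ki":58,"t":93,"z":31},"jxe":{"b":74,"fb":59,"t":58,"yr":25},"s":{"bdp":21,"ty":61}},"vxk":{"i":[79,16,90,23,21,2],"spv":[9,59,53,65],"zrf":[73,83,23,26]}}
After op 9 (replace /vxk/zrf/1 71): {"kf":{"b":{"kk":95,"uaq":65,"y":10},"i":[28,42,90,26,24]},"kfq":{"b":{"t":88,"uu":39},"ezu":{"hrl":38,"ki":58,"t":93,"z":31},"jxe":{"b":74,"fb":59,"t":58,"yr":25},"s":{"bdp":21,"ty":61}},"vxk":{"i":[79,16,90,23,21,2],"spv":[9,59,53,65],"zrf":[73,71,23,26]}}
After op 10 (add /vxk/zrf/0 31): {"kf":{"b":{"kk":95,"uaq":65,"y":10},"i":[28,42,90,26,24]},"kfq":{"b":{"t":88,"uu":39},"ezu":{"hrl":38,"ki":58,"t":93,"z":31},"jxe":{"b":74,"fb":59,"t":58,"yr":25},"s":{"bdp":21,"ty":61}},"vxk":{"i":[79,16,90,23,21,2],"spv":[9,59,53,65],"zrf":[31,73,71,23,26]}}
After op 11 (add /kfq/s/yda 26): {"kf":{"b":{"kk":95,"uaq":65,"y":10},"i":[28,42,90,26,24]},"kfq":{"b":{"t":88,"uu":39},"ezu":{"hrl":38,"ki":58,"t":93,"z":31},"jxe":{"b":74,"fb":59,"t":58,"yr":25},"s":{"bdp":21,"ty":61,"yda":26}},"vxk":{"i":[79,16,90,23,21,2],"spv":[9,59,53,65],"zrf":[31,73,71,23,26]}}
After op 12 (replace /kfq/ezu/hrl 29): {"kf":{"b":{"kk":95,"uaq":65,"y":10},"i":[28,42,90,26,24]},"kfq":{"b":{"t":88,"uu":39},"ezu":{"hrl":29,"ki":58,"t":93,"z":31},"jxe":{"b":74,"fb":59,"t":58,"yr":25},"s":{"bdp":21,"ty":61,"yda":26}},"vxk":{"i":[79,16,90,23,21,2],"spv":[9,59,53,65],"zrf":[31,73,71,23,26]}}
After op 13 (add /vxk/xz 4): {"kf":{"b":{"kk":95,"uaq":65,"y":10},"i":[28,42,90,26,24]},"kfq":{"b":{"t":88,"uu":39},"ezu":{"hrl":29,"ki":58,"t":93,"z":31},"jxe":{"b":74,"fb":59,"t":58,"yr":25},"s":{"bdp":21,"ty":61,"yda":26}},"vxk":{"i":[79,16,90,23,21,2],"spv":[9,59,53,65],"xz":4,"zrf":[31,73,71,23,26]}}
After op 14 (add /kfq/ayg 52): {"kf":{"b":{"kk":95,"uaq":65,"y":10},"i":[28,42,90,26,24]},"kfq":{"ayg":52,"b":{"t":88,"uu":39},"ezu":{"hrl":29,"ki":58,"t":93,"z":31},"jxe":{"b":74,"fb":59,"t":58,"yr":25},"s":{"bdp":21,"ty":61,"yda":26}},"vxk":{"i":[79,16,90,23,21,2],"spv":[9,59,53,65],"xz":4,"zrf":[31,73,71,23,26]}}
After op 15 (replace /kf/b/kk 86): {"kf":{"b":{"kk":86,"uaq":65,"y":10},"i":[28,42,90,26,24]},"kfq":{"ayg":52,"b":{"t":88,"uu":39},"ezu":{"hrl":29,"ki":58,"t":93,"z":31},"jxe":{"b":74,"fb":59,"t":58,"yr":25},"s":{"bdp":21,"ty":61,"yda":26}},"vxk":{"i":[79,16,90,23,21,2],"spv":[9,59,53,65],"xz":4,"zrf":[31,73,71,23,26]}}
After op 16 (add /kfq/ezu/t 71): {"kf":{"b":{"kk":86,"uaq":65,"y":10},"i":[28,42,90,26,24]},"kfq":{"ayg":52,"b":{"t":88,"uu":39},"ezu":{"hrl":29,"ki":58,"t":71,"z":31},"jxe":{"b":74,"fb":59,"t":58,"yr":25},"s":{"bdp":21,"ty":61,"yda":26}},"vxk":{"i":[79,16,90,23,21,2],"spv":[9,59,53,65],"xz":4,"zrf":[31,73,71,23,26]}}
After op 17 (add /vxk/i/0 4): {"kf":{"b":{"kk":86,"uaq":65,"y":10},"i":[28,42,90,26,24]},"kfq":{"ayg":52,"b":{"t":88,"uu":39},"ezu":{"hrl":29,"ki":58,"t":71,"z":31},"jxe":{"b":74,"fb":59,"t":58,"yr":25},"s":{"bdp":21,"ty":61,"yda":26}},"vxk":{"i":[4,79,16,90,23,21,2],"spv":[9,59,53,65],"xz":4,"zrf":[31,73,71,23,26]}}
Size at path /kfq/s: 3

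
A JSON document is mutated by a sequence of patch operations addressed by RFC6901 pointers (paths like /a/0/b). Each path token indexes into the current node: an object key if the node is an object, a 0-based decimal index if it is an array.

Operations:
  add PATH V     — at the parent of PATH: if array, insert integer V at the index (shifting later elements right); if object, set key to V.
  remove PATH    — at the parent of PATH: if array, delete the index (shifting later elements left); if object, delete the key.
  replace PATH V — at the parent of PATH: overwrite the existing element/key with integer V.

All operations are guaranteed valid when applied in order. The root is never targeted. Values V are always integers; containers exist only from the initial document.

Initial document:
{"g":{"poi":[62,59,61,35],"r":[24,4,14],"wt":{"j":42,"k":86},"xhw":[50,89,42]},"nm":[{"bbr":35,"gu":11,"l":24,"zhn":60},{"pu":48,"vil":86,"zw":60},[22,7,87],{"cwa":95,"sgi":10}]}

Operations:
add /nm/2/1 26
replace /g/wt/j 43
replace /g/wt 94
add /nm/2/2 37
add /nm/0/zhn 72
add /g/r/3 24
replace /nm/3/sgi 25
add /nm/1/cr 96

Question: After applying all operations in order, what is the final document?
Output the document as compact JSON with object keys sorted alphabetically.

After op 1 (add /nm/2/1 26): {"g":{"poi":[62,59,61,35],"r":[24,4,14],"wt":{"j":42,"k":86},"xhw":[50,89,42]},"nm":[{"bbr":35,"gu":11,"l":24,"zhn":60},{"pu":48,"vil":86,"zw":60},[22,26,7,87],{"cwa":95,"sgi":10}]}
After op 2 (replace /g/wt/j 43): {"g":{"poi":[62,59,61,35],"r":[24,4,14],"wt":{"j":43,"k":86},"xhw":[50,89,42]},"nm":[{"bbr":35,"gu":11,"l":24,"zhn":60},{"pu":48,"vil":86,"zw":60},[22,26,7,87],{"cwa":95,"sgi":10}]}
After op 3 (replace /g/wt 94): {"g":{"poi":[62,59,61,35],"r":[24,4,14],"wt":94,"xhw":[50,89,42]},"nm":[{"bbr":35,"gu":11,"l":24,"zhn":60},{"pu":48,"vil":86,"zw":60},[22,26,7,87],{"cwa":95,"sgi":10}]}
After op 4 (add /nm/2/2 37): {"g":{"poi":[62,59,61,35],"r":[24,4,14],"wt":94,"xhw":[50,89,42]},"nm":[{"bbr":35,"gu":11,"l":24,"zhn":60},{"pu":48,"vil":86,"zw":60},[22,26,37,7,87],{"cwa":95,"sgi":10}]}
After op 5 (add /nm/0/zhn 72): {"g":{"poi":[62,59,61,35],"r":[24,4,14],"wt":94,"xhw":[50,89,42]},"nm":[{"bbr":35,"gu":11,"l":24,"zhn":72},{"pu":48,"vil":86,"zw":60},[22,26,37,7,87],{"cwa":95,"sgi":10}]}
After op 6 (add /g/r/3 24): {"g":{"poi":[62,59,61,35],"r":[24,4,14,24],"wt":94,"xhw":[50,89,42]},"nm":[{"bbr":35,"gu":11,"l":24,"zhn":72},{"pu":48,"vil":86,"zw":60},[22,26,37,7,87],{"cwa":95,"sgi":10}]}
After op 7 (replace /nm/3/sgi 25): {"g":{"poi":[62,59,61,35],"r":[24,4,14,24],"wt":94,"xhw":[50,89,42]},"nm":[{"bbr":35,"gu":11,"l":24,"zhn":72},{"pu":48,"vil":86,"zw":60},[22,26,37,7,87],{"cwa":95,"sgi":25}]}
After op 8 (add /nm/1/cr 96): {"g":{"poi":[62,59,61,35],"r":[24,4,14,24],"wt":94,"xhw":[50,89,42]},"nm":[{"bbr":35,"gu":11,"l":24,"zhn":72},{"cr":96,"pu":48,"vil":86,"zw":60},[22,26,37,7,87],{"cwa":95,"sgi":25}]}

Answer: {"g":{"poi":[62,59,61,35],"r":[24,4,14,24],"wt":94,"xhw":[50,89,42]},"nm":[{"bbr":35,"gu":11,"l":24,"zhn":72},{"cr":96,"pu":48,"vil":86,"zw":60},[22,26,37,7,87],{"cwa":95,"sgi":25}]}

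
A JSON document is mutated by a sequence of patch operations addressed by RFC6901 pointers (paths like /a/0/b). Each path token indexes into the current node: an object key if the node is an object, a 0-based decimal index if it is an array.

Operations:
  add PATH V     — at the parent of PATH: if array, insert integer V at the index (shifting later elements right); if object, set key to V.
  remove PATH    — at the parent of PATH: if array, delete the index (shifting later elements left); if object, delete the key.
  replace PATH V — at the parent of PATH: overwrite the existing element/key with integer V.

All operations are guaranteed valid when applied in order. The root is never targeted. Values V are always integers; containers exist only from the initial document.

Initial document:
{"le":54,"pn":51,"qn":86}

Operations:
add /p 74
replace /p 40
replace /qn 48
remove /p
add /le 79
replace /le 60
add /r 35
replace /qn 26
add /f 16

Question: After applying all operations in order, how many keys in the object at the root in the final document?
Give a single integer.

Answer: 5

Derivation:
After op 1 (add /p 74): {"le":54,"p":74,"pn":51,"qn":86}
After op 2 (replace /p 40): {"le":54,"p":40,"pn":51,"qn":86}
After op 3 (replace /qn 48): {"le":54,"p":40,"pn":51,"qn":48}
After op 4 (remove /p): {"le":54,"pn":51,"qn":48}
After op 5 (add /le 79): {"le":79,"pn":51,"qn":48}
After op 6 (replace /le 60): {"le":60,"pn":51,"qn":48}
After op 7 (add /r 35): {"le":60,"pn":51,"qn":48,"r":35}
After op 8 (replace /qn 26): {"le":60,"pn":51,"qn":26,"r":35}
After op 9 (add /f 16): {"f":16,"le":60,"pn":51,"qn":26,"r":35}
Size at the root: 5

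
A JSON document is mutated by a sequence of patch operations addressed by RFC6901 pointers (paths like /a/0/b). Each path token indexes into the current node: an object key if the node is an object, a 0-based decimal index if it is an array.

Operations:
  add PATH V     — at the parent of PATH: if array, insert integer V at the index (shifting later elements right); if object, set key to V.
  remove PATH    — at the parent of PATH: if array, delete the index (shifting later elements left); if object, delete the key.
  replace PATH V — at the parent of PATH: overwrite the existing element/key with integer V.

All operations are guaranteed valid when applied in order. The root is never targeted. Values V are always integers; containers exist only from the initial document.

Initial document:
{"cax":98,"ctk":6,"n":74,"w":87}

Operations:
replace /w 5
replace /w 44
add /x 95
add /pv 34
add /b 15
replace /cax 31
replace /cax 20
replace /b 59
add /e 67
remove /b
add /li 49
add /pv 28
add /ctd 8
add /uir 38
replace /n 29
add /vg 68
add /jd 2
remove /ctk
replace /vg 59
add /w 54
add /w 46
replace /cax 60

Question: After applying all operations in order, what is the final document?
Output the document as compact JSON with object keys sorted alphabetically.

Answer: {"cax":60,"ctd":8,"e":67,"jd":2,"li":49,"n":29,"pv":28,"uir":38,"vg":59,"w":46,"x":95}

Derivation:
After op 1 (replace /w 5): {"cax":98,"ctk":6,"n":74,"w":5}
After op 2 (replace /w 44): {"cax":98,"ctk":6,"n":74,"w":44}
After op 3 (add /x 95): {"cax":98,"ctk":6,"n":74,"w":44,"x":95}
After op 4 (add /pv 34): {"cax":98,"ctk":6,"n":74,"pv":34,"w":44,"x":95}
After op 5 (add /b 15): {"b":15,"cax":98,"ctk":6,"n":74,"pv":34,"w":44,"x":95}
After op 6 (replace /cax 31): {"b":15,"cax":31,"ctk":6,"n":74,"pv":34,"w":44,"x":95}
After op 7 (replace /cax 20): {"b":15,"cax":20,"ctk":6,"n":74,"pv":34,"w":44,"x":95}
After op 8 (replace /b 59): {"b":59,"cax":20,"ctk":6,"n":74,"pv":34,"w":44,"x":95}
After op 9 (add /e 67): {"b":59,"cax":20,"ctk":6,"e":67,"n":74,"pv":34,"w":44,"x":95}
After op 10 (remove /b): {"cax":20,"ctk":6,"e":67,"n":74,"pv":34,"w":44,"x":95}
After op 11 (add /li 49): {"cax":20,"ctk":6,"e":67,"li":49,"n":74,"pv":34,"w":44,"x":95}
After op 12 (add /pv 28): {"cax":20,"ctk":6,"e":67,"li":49,"n":74,"pv":28,"w":44,"x":95}
After op 13 (add /ctd 8): {"cax":20,"ctd":8,"ctk":6,"e":67,"li":49,"n":74,"pv":28,"w":44,"x":95}
After op 14 (add /uir 38): {"cax":20,"ctd":8,"ctk":6,"e":67,"li":49,"n":74,"pv":28,"uir":38,"w":44,"x":95}
After op 15 (replace /n 29): {"cax":20,"ctd":8,"ctk":6,"e":67,"li":49,"n":29,"pv":28,"uir":38,"w":44,"x":95}
After op 16 (add /vg 68): {"cax":20,"ctd":8,"ctk":6,"e":67,"li":49,"n":29,"pv":28,"uir":38,"vg":68,"w":44,"x":95}
After op 17 (add /jd 2): {"cax":20,"ctd":8,"ctk":6,"e":67,"jd":2,"li":49,"n":29,"pv":28,"uir":38,"vg":68,"w":44,"x":95}
After op 18 (remove /ctk): {"cax":20,"ctd":8,"e":67,"jd":2,"li":49,"n":29,"pv":28,"uir":38,"vg":68,"w":44,"x":95}
After op 19 (replace /vg 59): {"cax":20,"ctd":8,"e":67,"jd":2,"li":49,"n":29,"pv":28,"uir":38,"vg":59,"w":44,"x":95}
After op 20 (add /w 54): {"cax":20,"ctd":8,"e":67,"jd":2,"li":49,"n":29,"pv":28,"uir":38,"vg":59,"w":54,"x":95}
After op 21 (add /w 46): {"cax":20,"ctd":8,"e":67,"jd":2,"li":49,"n":29,"pv":28,"uir":38,"vg":59,"w":46,"x":95}
After op 22 (replace /cax 60): {"cax":60,"ctd":8,"e":67,"jd":2,"li":49,"n":29,"pv":28,"uir":38,"vg":59,"w":46,"x":95}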